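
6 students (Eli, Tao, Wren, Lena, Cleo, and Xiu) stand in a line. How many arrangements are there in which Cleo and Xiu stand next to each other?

Treat {Cleo, Xiu} as a single unit. There are 5 units to order, and the pair itself can be ordered 2 ways.
So the count is 2·(5)! = 240.

240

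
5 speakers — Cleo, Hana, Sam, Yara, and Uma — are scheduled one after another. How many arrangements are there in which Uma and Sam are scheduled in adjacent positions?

Place the 3 others and the Uma-Sam pair as 4 objects in a line; the pair has 2 internal arrangements.
That gives 2 × 4! = 2 × 24 = 48.

48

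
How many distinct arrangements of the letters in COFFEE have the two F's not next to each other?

Total arrangements of COFFEE: 6!/(2!·2!) = 180.
If the two F's are adjacent, glue them into one block, leaving 5 items to arrange: (5)!/(2!) = 60 ways.
Subtracting, 180 − 60 = 120 arrangements keep the F's apart.

120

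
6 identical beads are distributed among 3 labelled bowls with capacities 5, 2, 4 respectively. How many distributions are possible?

14

Without the upper bounds there are C(8,2) = 28 ways to split 6 among 3 bowls.
Subtract solutions that violate a single cap (substitute x_i' = x_i − (cap_i+1)): x_1 ≥ 6 gives C(2,2) = 1; x_2 ≥ 3 gives C(5,2) = 10; x_3 ≥ 5 gives C(3,2) = 3. Together 14.
No two caps can be exceeded simultaneously, so the pair terms are all 0.
By inclusion–exclusion the count is 28 − 14 + 0 = 14.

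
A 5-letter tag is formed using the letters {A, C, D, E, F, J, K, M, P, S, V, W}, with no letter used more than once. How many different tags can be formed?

Choose and order 5 of the 12 symbols: the first letter has 12 options, the next 11, and so on down to 8.
That product is 12 × 11 × 10 × 9 × 8 = 95040.

95040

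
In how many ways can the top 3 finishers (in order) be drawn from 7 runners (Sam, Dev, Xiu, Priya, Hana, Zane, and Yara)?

There are 7 choices for 1st place, 6 for 2nd, and 5 for 3rd.
That gives 7 × 6 × 5 = 210.

210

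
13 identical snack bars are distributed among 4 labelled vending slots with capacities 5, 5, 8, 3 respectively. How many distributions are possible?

110

By stars and bars, unrestricted non-negative solutions to x_1+…+x_4 = 13 number C(13+3,3) = 560.
Subtract solutions that violate a single cap (substitute x_i' = x_i − (cap_i+1)): x_1 ≥ 6 gives C(10,3) = 120; x_2 ≥ 6 gives C(10,3) = 120; x_3 ≥ 9 gives C(7,3) = 35; x_4 ≥ 4 gives C(12,3) = 220. Together 495.
Add back pairs where two caps are both exceeded: 4 + 0 + 20 + 0 + 20 + 1 = 45.
By inclusion–exclusion the count is 560 − 495 + 45 = 110.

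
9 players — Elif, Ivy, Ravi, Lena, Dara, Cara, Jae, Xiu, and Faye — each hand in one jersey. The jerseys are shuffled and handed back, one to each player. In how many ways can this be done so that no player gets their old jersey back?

Count assignments avoiding every fixed point. For any j of the 9 players fixed to their old jersey, the other 9−j can be arranged in (9−j)! ways.
By inclusion–exclusion this is Σ_{j=0}^{9} (−1)^j C(9,j)·(9−j)!.
Computing: 362880 − 362880 + 181440 − 60480 + 15120 − 3024 + 504 − 72 + 9 − 1 = 133496.

133496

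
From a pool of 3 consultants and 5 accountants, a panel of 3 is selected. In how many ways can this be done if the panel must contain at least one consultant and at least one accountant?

45

Unrestricted: C(8,3) = 56 ways to pick any 3 of the 8.
Subtract selections that omit an entire group: no consultants → C(5,3) = 10; no accountants → C(3,3) = 1.
Both groups omitted at once is impossible, so 56 − 11 = 45.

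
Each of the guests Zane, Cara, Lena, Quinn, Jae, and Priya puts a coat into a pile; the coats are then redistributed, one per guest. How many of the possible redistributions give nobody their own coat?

265

Let Aᵢ be the assignments in which guest i gets their own coat. We want the size of the complement of A₁∪…∪A_6.
By inclusion–exclusion this is Σ_{j=0}^{6} (−1)^j C(6,j)·(6−j)!.
Computing: 720 − 720 + 360 − 120 + 30 − 6 + 1 = 265.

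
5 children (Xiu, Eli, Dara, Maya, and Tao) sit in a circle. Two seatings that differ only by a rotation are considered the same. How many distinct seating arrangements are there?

Seat Xiu anywhere (absorbing the rotational symmetry), then permute the other 4: (4)! = 24.

24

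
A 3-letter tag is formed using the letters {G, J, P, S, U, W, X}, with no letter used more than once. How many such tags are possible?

210

Choose and order 3 of the 7 symbols: the first letter has 7 options, the next 6, then 5.
That product is 7 × 6 × 5 = 210.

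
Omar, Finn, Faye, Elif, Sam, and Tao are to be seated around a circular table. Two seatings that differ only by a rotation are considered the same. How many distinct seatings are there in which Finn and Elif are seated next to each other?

Treat {Finn, Elif} as one unit (2 internal orders) and seat the resulting 5 units around the table: (4)! circular arrangements.
So 2 × (4)! = 2 × 24 = 48.

48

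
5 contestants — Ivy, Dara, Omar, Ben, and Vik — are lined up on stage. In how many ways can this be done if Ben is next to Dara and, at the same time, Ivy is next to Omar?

24

Treat {Ben,Dara} as one block (2 orders) and {Ivy,Omar} as another (2 orders).
That leaves 3 units to arrange: 2 × 2 × 3! = 4 × 6 = 24.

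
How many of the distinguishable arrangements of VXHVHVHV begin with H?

105

With the first slot taken by H, it remains to arrange the other 7 letters (VXVHVHV).
Those 7 letters have H appearing twice and V appearing 4 times, giving (7)!/(4!·2!) = 105.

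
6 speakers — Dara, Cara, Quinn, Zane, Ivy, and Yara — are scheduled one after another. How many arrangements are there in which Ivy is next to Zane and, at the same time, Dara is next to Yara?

96

Treat {Ivy,Zane} as one block (2 orders) and {Dara,Yara} as another (2 orders).
That leaves 4 units to arrange: 2 × 2 × 4! = 4 × 24 = 96.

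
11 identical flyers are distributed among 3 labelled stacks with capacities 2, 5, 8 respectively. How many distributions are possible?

12

By stars and bars, unrestricted non-negative solutions to x_1+…+x_3 = 11 number C(11+2,2) = 78.
Subtract solutions that violate a single cap (substitute x_i' = x_i − (cap_i+1)): x_1 ≥ 3 gives C(10,2) = 45; x_2 ≥ 6 gives C(7,2) = 21; x_3 ≥ 9 gives C(4,2) = 6. Together 72.
Add back pairs where two caps are both exceeded: 6 + 0 + 0 = 6.
By inclusion–exclusion the count is 78 − 72 + 6 = 12.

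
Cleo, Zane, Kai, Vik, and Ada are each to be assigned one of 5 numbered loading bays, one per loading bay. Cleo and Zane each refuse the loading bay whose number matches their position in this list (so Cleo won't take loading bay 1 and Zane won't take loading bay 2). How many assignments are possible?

Let Aᵢ (for i ∈ {1, 2}) be the placements that put person i in their forbidden loading bay. Any j of these fix j positions, leaving (5−j)! ways to fill the rest, and there are C(2,j) ways to pick which j.
By inclusion–exclusion, the number of valid placements is Σ_{j=0}^{2} (−1)^j C(2,j)·(5−j)!.
Computing: 120 − 48 + 6 = 78.

78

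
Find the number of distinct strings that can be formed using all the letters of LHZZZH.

60

LHZZZH has 6 letters with H appearing twice and Z appearing 3 times.
So there are 6! / (3!·2!) = 60 distinguishable arrangements.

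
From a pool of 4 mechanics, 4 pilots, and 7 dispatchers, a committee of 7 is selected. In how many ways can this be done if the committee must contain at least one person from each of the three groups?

5768

Total 7-person selections from all 15: C(15,7) = 6435.
Selections missing a whole group: no mechanics → C(11,7) = 330; no pilots → C(11,7) = 330; no dispatchers → C(8,7) = 8.
Add back selections omitting two groups (i.e. drawn from a single group): C(4,7) + C(4,7) + C(7,7) = 1.
By inclusion–exclusion: 6435 − 668 + 1 = 5768.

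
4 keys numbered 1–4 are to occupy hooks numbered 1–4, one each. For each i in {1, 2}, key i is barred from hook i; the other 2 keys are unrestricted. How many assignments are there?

Let Aᵢ (for i ∈ {1, 2}) be the placements that put key i in its forbidden hook. Any j of these fix j positions, leaving (4−j)! ways to fill the rest, and there are C(2,j) ways to pick which j.
By inclusion–exclusion, the number of valid placements is Σ_{j=0}^{2} (−1)^j C(2,j)·(4−j)!.
Computing: 24 − 12 + 2 = 14.

14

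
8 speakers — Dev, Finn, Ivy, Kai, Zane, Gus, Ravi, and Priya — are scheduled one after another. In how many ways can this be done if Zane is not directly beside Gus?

Of the 8! = 40320 arrangements, those with Zane and Gus adjacent number 2 × 7! = 10080 (treat the pair as a block with 2 internal orders).
So 40320 − 10080 = 30240 arrangements keep them apart.

30240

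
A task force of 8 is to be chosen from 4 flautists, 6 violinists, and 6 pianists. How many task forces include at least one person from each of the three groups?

With no constraint there are C(16,8) = 12870 possible selections.
Subtract selections that omit an entire group: no flautists → C(12,8) = 495; no violinists → C(10,8) = 45; no pianists → C(10,8) = 45.
Add back selections omitting two groups (i.e. drawn from a single group): C(4,8) + C(6,8) + C(6,8) = 0.
By inclusion–exclusion: 12870 − 585 + 0 = 12285.

12285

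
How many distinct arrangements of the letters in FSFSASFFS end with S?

280

With the last slot taken by S, it remains to arrange the other 8 letters (FFSASFFS).
Those 8 letters have F appearing 4 times and S appearing 3 times, giving (8)!/(4!·3!) = 280.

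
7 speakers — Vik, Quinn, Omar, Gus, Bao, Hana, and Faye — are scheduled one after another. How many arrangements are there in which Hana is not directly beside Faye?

3600

There are 7! = 5040 arrangements in all. If Hana and Faye are adjacent, merging them into one block gives 2·(6)! = 1440 arrangements.
So 5040 − 1440 = 3600 arrangements keep them apart.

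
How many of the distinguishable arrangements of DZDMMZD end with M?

Fix M in the last position and arrange the remaining 6 letters.
Those 6 letters have D appearing 3 times and Z appearing twice, giving (6)!/(3!·2!) = 60.

60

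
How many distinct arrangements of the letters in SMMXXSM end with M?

Fix M in the last position and arrange the remaining 6 letters.
Those 6 letters have M appearing twice, S appearing twice, and X appearing twice, giving (6)!/(2!·2!·2!) = 90.

90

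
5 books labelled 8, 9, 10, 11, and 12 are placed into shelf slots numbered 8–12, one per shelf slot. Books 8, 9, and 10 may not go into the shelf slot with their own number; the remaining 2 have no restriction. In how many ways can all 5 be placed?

64

Let Aᵢ (for i ∈ {8, 9, 10}) be the placements that put book i in its forbidden shelf slot. Any j of these fix j positions, leaving (5−j)! ways to fill the rest, and there are C(3,j) ways to pick which j.
By inclusion–exclusion, the number of valid placements is Σ_{j=0}^{3} (−1)^j C(3,j)·(5−j)!.
Computing: 120 − 72 + 18 − 2 = 64.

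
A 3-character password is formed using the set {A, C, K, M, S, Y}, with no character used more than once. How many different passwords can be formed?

This is a permutation of 3 out of 6: P(6,3) = 6!/3!.
6 × 5 × 4 = 120.

120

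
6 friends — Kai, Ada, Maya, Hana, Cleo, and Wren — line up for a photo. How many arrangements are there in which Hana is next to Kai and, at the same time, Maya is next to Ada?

96

Treat {Hana,Kai} as one block (2 orders) and {Maya,Ada} as another (2 orders).
That leaves 4 units to arrange: 2 × 2 × 4! = 4 × 24 = 96.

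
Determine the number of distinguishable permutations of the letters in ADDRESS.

Letter multiplicities in ADDRESS: A×1, D×2, E×1, R×1, S×2.
The number of distinct arrangements is 7!/(2!·2!) = 5040/4 = 1260.

1260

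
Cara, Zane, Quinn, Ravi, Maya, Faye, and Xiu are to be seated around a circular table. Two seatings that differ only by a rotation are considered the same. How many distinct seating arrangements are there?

720

Seat Cara anywhere (absorbing the rotational symmetry), then permute the other 6: (6)! = 720.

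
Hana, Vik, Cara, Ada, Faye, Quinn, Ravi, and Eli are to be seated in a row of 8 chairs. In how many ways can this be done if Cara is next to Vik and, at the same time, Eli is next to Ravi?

Treat {Cara,Vik} as one block (2 orders) and {Eli,Ravi} as another (2 orders).
That leaves 6 units to arrange: 2 × 2 × 6! = 4 × 720 = 2880.

2880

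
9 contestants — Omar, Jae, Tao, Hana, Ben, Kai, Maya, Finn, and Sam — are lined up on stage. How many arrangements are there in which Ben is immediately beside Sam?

80640

Treat {Ben, Sam} as a single unit. There are 8 units to order, and the pair itself can be ordered 2 ways.
So the count is 2·(8)! = 80640.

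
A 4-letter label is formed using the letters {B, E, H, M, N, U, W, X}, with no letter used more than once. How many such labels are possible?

Choose and order 4 of the 8 symbols: the first letter has 8 options, the next 7, then 6, 5.
8 × 7 × 6 × 5 = 1680.

1680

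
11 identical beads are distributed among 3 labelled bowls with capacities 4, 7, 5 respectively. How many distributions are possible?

20

Without the upper bounds there are C(13,2) = 78 ways to split 11 among 3 bowls.
Subtract solutions that violate a single cap (substitute x_i' = x_i − (cap_i+1)): x_1 ≥ 5 gives C(8,2) = 28; x_2 ≥ 8 gives C(5,2) = 10; x_3 ≥ 6 gives C(7,2) = 21. Together 59.
Add back pairs where two caps are both exceeded: 0 + 1 + 0 = 1.
By inclusion–exclusion the count is 78 − 59 + 1 = 20.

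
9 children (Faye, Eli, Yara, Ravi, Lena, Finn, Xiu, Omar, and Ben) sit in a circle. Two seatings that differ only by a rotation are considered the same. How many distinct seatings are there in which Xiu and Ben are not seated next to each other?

All circular seatings of 9 people number (8)! = 40320.
Those with Xiu next to Ben: fuse the pair into one unit and seat 8 units around a circle — 2·(7)! = 10080.
Subtracting, 40320 − 10080 = 30240.

30240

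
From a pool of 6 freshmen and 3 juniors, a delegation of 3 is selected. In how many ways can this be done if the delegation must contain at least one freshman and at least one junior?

63

Total 3-person selections from all 9: C(9,3) = 84.
Subtract selections that omit an entire group: no freshmen → C(3,3) = 1; no juniors → C(6,3) = 20.
Both groups omitted at once is impossible, so 84 − 21 = 63.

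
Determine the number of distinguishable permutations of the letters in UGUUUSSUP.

1512

Letter multiplicities in UGUUUSSUP: G×1, P×1, S×2, U×5.
The number of distinct arrangements is 9!/(5!·2!) = 362880/240 = 1512.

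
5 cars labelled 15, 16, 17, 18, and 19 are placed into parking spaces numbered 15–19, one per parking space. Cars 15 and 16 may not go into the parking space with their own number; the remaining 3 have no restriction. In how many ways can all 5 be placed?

Let Aᵢ (for i ∈ {15, 16}) be the placements that put car i in its forbidden parking space. Any j of these fix j positions, leaving (5−j)! ways to fill the rest, and there are C(2,j) ways to pick which j.
By inclusion–exclusion, the number of valid placements is Σ_{j=0}^{2} (−1)^j C(2,j)·(5−j)!.
Computing: 120 − 48 + 6 = 78.

78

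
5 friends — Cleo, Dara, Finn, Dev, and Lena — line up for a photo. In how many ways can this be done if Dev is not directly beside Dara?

72

Of the 5! = 120 arrangements, those with Dev and Dara adjacent number 2 × 4! = 48 (treat the pair as a block with 2 internal orders).
Complementary counting: 120 − 48 = 72.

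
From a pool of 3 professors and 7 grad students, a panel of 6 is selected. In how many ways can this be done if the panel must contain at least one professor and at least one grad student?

203

With no constraint there are C(10,6) = 210 possible selections.
Selections missing a whole group: no professors → C(7,6) = 7; no grad students → C(3,6) = 0.
Both groups omitted at once is impossible, so 210 − 7 = 203.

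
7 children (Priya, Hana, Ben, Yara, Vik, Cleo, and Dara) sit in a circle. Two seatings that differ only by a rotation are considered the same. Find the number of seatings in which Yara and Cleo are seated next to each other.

Treat {Yara, Cleo} as one unit (2 internal orders) and seat the resulting 6 units around the table: (5)! circular arrangements.
So 2 × (5)! = 2 × 120 = 240.

240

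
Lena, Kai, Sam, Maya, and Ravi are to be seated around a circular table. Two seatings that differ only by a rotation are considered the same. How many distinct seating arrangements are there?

Around a circle, 5 distinct people have 5!/5 = (4)! = 24 rotationally distinct seatings.

24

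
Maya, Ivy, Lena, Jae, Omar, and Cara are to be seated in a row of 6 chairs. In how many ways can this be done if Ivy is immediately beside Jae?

Glue Ivy and Jae into one block (2 internal orders), leaving 5 units to arrange in a row.
So the count is 2·(5)! = 240.

240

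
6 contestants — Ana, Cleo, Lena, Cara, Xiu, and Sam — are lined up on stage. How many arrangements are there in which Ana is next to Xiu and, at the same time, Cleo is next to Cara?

96

Treat {Ana,Xiu} as one block (2 orders) and {Cleo,Cara} as another (2 orders).
That leaves 4 units to arrange: 2 × 2 × 4! = 4 × 24 = 96.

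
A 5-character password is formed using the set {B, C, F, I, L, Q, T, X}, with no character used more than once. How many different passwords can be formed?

This is a permutation of 5 out of 8: P(8,5) = 8!/3!.
That product is 8 × 7 × 6 × 5 × 4 = 6720.

6720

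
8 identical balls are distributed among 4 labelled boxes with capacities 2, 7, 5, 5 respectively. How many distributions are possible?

88

By stars and bars, unrestricted non-negative solutions to x_1+…+x_4 = 8 number C(8+3,3) = 165.
Subtract solutions that violate a single cap (substitute x_i' = x_i − (cap_i+1)): x_1 ≥ 3 gives C(8,3) = 56; x_2 ≥ 8 gives C(3,3) = 1; x_3 ≥ 6 gives C(5,3) = 10; x_4 ≥ 6 gives C(5,3) = 10. Together 77.
No two caps can be exceeded simultaneously, so the pair terms are all 0.
By inclusion–exclusion the count is 165 − 77 + 0 = 88.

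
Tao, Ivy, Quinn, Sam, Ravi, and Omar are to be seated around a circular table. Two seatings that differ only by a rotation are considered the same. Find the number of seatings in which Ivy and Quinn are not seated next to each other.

All circular seatings of 6 people number (5)! = 120.
Those with Ivy next to Quinn: fuse the pair into one unit and seat 5 units around a circle — 2·(4)! = 48.
Subtracting, 120 − 48 = 72.

72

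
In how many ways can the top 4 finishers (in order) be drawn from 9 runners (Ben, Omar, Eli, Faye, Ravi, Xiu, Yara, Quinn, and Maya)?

3024

This is an ordered selection of 4 from 9: P(9,4).
That gives 9 × 8 × 7 × 6 = 3024.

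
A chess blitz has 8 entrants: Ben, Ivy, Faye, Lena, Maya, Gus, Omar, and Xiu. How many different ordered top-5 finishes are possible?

This is an ordered selection of 5 from 8: P(8,5).
That gives 8 × 7 × 6 × 5 × 4 = 6720.

6720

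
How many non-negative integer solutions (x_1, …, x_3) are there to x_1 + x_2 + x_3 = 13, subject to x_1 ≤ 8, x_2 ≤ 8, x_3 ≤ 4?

Ignoring the caps, the number of non-negative solutions to x_1+…+x_3 = 13 is C(15,2) = 105.
Subtract solutions that violate a single cap (substitute x_i' = x_i − (cap_i+1)): x_1 ≥ 9 gives C(6,2) = 15; x_2 ≥ 9 gives C(6,2) = 15; x_3 ≥ 5 gives C(10,2) = 45. Together 75.
No two caps can be exceeded simultaneously, so the pair terms are all 0.
By inclusion–exclusion the count is 105 − 75 + 0 = 30.

30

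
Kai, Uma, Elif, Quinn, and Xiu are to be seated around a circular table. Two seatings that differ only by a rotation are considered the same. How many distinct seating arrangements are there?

Around a circle, 5 distinct people have 5!/5 = (4)! = 24 rotationally distinct seatings.

24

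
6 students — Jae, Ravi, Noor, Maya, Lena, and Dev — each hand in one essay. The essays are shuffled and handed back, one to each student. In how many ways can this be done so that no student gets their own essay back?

265

Let Aᵢ be the assignments in which student i gets their own essay. We want the size of the complement of A₁∪…∪A_6.
By inclusion–exclusion this is Σ_{j=0}^{6} (−1)^j C(6,j)·(6−j)!.
Computing: 720 − 720 + 360 − 120 + 30 − 6 + 1 = 265.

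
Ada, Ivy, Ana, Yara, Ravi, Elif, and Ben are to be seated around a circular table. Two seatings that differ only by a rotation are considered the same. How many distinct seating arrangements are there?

720

Fix one person's seat to break rotational symmetry; the remaining 6 people can be arranged in (6)! = 720 ways.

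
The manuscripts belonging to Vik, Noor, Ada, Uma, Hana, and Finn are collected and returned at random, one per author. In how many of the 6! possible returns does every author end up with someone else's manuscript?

Count assignments avoiding every fixed point. For any j of the 6 authors fixed to their own manuscript, the other 6−j can be arranged in (6−j)! ways.
By inclusion–exclusion this is Σ_{j=0}^{6} (−1)^j C(6,j)·(6−j)!.
Computing: 720 − 720 + 360 − 120 + 30 − 6 + 1 = 265.

265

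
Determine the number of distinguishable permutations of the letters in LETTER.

The 6 letters of LETTER have repeats: E appearing twice and T appearing twice.
Dividing 6! = 720 by 2!·2! = 4 for the repeated letters gives 180.

180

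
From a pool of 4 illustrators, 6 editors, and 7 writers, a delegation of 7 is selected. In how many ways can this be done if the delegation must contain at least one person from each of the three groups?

17283

Unrestricted: C(17,7) = 19448 ways to pick any 7 of the 17.
Selections missing a whole group: no illustrators → C(13,7) = 1716; no editors → C(11,7) = 330; no writers → C(10,7) = 120.
Add back selections omitting two groups (i.e. drawn from a single group): C(4,7) + C(6,7) + C(7,7) = 1.
By inclusion–exclusion: 19448 − 2166 + 1 = 17283.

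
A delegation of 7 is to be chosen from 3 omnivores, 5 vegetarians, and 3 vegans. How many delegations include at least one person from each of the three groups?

314

Unrestricted: C(11,7) = 330 ways to pick any 7 of the 11.
Subtract selections that omit an entire group: no omnivores → C(8,7) = 8; no vegetarians → C(6,7) = 0; no vegans → C(8,7) = 8.
Add back selections omitting two groups (i.e. drawn from a single group): C(3,7) + C(5,7) + C(3,7) = 0.
By inclusion–exclusion: 330 − 16 + 0 = 314.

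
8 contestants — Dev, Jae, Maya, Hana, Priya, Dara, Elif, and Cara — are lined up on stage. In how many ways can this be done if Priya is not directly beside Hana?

Of the 8! = 40320 arrangements, those with Priya and Hana adjacent number 2 × 7! = 10080 (treat the pair as a block with 2 internal orders).
Complementary counting: 40320 − 10080 = 30240.

30240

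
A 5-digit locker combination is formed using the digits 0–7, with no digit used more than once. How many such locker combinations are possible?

Choose and order 5 of the 8 symbols: the first digit has 8 options, the next 7, and so on down to 4.
That product is 8 × 7 × 6 × 5 × 4 = 6720.

6720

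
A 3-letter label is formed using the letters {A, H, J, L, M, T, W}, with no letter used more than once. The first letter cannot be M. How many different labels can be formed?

The first letter has 7−1 = 6 choices (anything except M).
The remaining 2 letters are filled from the other 6 symbols without repetition: 6 × 5 = 30.
Total: 6 × 30 = 180.

180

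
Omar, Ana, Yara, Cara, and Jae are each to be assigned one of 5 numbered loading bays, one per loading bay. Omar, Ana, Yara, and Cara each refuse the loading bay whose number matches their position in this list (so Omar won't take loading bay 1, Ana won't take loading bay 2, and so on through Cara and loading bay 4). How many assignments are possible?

Let Aᵢ (for 1 ≤ i ≤ 4) be the placements that put person i in their forbidden loading bay. Any j of these fix j positions, leaving (5−j)! ways to fill the rest, and there are C(4,j) ways to pick which j.
By inclusion–exclusion, the number of valid placements is Σ_{j=0}^{4} (−1)^j C(4,j)·(5−j)!.
Computing: 120 − 96 + 36 − 8 + 1 = 53.

53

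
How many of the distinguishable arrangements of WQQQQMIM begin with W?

With the first slot taken by W, it remains to arrange the other 7 letters (QQQQMIM).
Those 7 letters have M appearing twice and Q appearing 4 times, giving (7)!/(4!·2!) = 105.

105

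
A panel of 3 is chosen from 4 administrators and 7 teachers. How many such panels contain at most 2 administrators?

161

Split by how many administrators are chosen (0 through 2).
Sum: C(4,0)·C(7,3) + C(4,1)·C(7,2) + C(4,2)·C(7,1) = 35 + 84 + 42 = 161.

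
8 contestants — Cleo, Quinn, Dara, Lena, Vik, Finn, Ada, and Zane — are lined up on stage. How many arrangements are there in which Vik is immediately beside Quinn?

10080

Place the 6 others and the Vik-Quinn pair as 7 objects in a line; the pair has 2 internal arrangements.
That gives 2 × 7! = 2 × 5040 = 10080.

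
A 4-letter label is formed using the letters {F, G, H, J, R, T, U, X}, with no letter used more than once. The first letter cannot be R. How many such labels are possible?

The first letter has 8−1 = 7 choices (anything except R).
The remaining 3 letters are filled from the other 7 symbols without repetition: 7 × 6 × 5 = 210.
Total: 7 × 210 = 1470.

1470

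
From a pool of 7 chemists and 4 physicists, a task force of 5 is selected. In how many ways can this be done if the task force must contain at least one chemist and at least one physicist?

Total 5-person selections from all 11: C(11,5) = 462.
Subtract selections that omit an entire group: no chemists → C(4,5) = 0; no physicists → C(7,5) = 21.
Both groups omitted at once is impossible, so 462 − 21 = 441.

441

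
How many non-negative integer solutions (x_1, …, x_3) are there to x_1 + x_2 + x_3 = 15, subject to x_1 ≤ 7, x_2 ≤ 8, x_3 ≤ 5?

21

Without the upper bounds there are C(17,2) = 136 ways to split 15 among 3 variables.
Subtract solutions that violate a single cap (substitute x_i' = x_i − (cap_i+1)): x_1 ≥ 8 gives C(9,2) = 36; x_2 ≥ 9 gives C(8,2) = 28; x_3 ≥ 6 gives C(11,2) = 55. Together 119.
Add back pairs where two caps are both exceeded: 0 + 3 + 1 = 4.
By inclusion–exclusion the count is 136 − 119 + 4 = 21.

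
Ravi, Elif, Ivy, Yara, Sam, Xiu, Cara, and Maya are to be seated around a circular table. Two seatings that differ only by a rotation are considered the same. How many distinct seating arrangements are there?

Around a circle, 8 distinct people have 8!/8 = (7)! = 5040 rotationally distinct seatings.

5040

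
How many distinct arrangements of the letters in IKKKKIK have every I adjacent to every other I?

Treat the 2 copies of I as a single block. The multiset to arrange is then {II, K, K, K, K, K}, 6 items in all.
That gives (6)!/(5!) = 6 arrangements.

6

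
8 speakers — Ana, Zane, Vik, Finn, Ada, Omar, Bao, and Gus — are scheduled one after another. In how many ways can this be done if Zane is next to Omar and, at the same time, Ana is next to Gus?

2880

Treat {Zane,Omar} as one block (2 orders) and {Ana,Gus} as another (2 orders).
That leaves 6 units to arrange: 2 × 2 × 6! = 4 × 720 = 2880.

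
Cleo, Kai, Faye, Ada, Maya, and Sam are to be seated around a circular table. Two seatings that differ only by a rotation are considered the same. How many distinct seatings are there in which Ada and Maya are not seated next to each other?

72

Without the restriction there are (5)! = 120 seatings.
Those with Ada next to Maya: fuse the pair into one unit and seat 5 units around a circle — 2·(4)! = 48.
Subtracting, 120 − 48 = 72.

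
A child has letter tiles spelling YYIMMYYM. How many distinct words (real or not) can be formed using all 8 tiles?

280

YYIMMYYM has 8 letters with M appearing 3 times and Y appearing 4 times.
So there are 8! / (4!·3!) = 280 distinguishable arrangements.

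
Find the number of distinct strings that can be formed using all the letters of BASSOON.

The 7 letters of BASSOON have repeats: O appearing twice and S appearing twice.
Dividing 7! = 5040 by 2!·2! = 4 for the repeated letters gives 1260.

1260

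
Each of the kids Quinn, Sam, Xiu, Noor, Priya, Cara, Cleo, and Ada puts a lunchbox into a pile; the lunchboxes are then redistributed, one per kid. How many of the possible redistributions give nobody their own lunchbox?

This is the derangement count D_8: permutations of 8 items with no fixed point.
By inclusion–exclusion this is Σ_{j=0}^{8} (−1)^j C(8,j)·(8−j)!.
Computing: 40320 − 40320 + 20160 − 6720 + 1680 − 336 + 56 − 8 + 1 = 14833.

14833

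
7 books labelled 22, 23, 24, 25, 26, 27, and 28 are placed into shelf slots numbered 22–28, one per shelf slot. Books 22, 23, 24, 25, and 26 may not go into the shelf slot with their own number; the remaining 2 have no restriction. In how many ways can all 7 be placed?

2428

Let Aᵢ (for 22 ≤ i ≤ 26) be the placements that put book i in its forbidden shelf slot. Any j of these fix j positions, leaving (7−j)! ways to fill the rest, and there are C(5,j) ways to pick which j.
By inclusion–exclusion, the number of valid placements is Σ_{j=0}^{5} (−1)^j C(5,j)·(7−j)!.
Computing: 5040 − 3600 + 1200 − 240 + 30 − 2 = 2428.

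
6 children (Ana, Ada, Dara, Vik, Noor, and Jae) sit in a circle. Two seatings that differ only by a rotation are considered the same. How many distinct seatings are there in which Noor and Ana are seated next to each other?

48

Glue Noor and Ana into a block (2 internal orders). Seating 5 units around a circle gives (4)! arrangements.
So 2 × (4)! = 2 × 24 = 48.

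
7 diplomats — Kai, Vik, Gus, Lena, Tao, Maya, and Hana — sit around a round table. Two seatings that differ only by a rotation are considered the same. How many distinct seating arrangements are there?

Seat Kai anywhere (absorbing the rotational symmetry), then permute the other 6: (6)! = 720.

720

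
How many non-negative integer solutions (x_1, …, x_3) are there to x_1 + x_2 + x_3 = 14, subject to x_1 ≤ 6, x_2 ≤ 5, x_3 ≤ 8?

Ignoring the caps, the number of non-negative solutions to x_1+…+x_3 = 14 is C(16,2) = 120.
Subtract solutions that violate a single cap (substitute x_i' = x_i − (cap_i+1)): x_1 ≥ 7 gives C(9,2) = 36; x_2 ≥ 6 gives C(10,2) = 45; x_3 ≥ 9 gives C(7,2) = 21. Together 102.
Add back pairs where two caps are both exceeded: 3 + 0 + 0 = 3.
By inclusion–exclusion the count is 120 − 102 + 3 = 21.

21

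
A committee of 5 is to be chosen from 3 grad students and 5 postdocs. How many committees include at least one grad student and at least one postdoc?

Unrestricted: C(8,5) = 56 ways to pick any 5 of the 8.
Selections missing a whole group: no grad students → C(5,5) = 1; no postdocs → C(3,5) = 0.
Both groups omitted at once is impossible, so 56 − 1 = 55.

55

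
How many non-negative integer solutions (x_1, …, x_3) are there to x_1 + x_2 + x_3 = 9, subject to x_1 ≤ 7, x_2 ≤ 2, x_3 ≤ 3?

By stars and bars, unrestricted non-negative solutions to x_1+…+x_3 = 9 number C(9+2,2) = 55.
Subtract solutions that violate a single cap (substitute x_i' = x_i − (cap_i+1)): x_1 ≥ 8 gives C(3,2) = 3; x_2 ≥ 3 gives C(8,2) = 28; x_3 ≥ 4 gives C(7,2) = 21. Together 52.
Add back pairs where two caps are both exceeded: 0 + 0 + 6 = 6.
By inclusion–exclusion the count is 55 − 52 + 6 = 9.

9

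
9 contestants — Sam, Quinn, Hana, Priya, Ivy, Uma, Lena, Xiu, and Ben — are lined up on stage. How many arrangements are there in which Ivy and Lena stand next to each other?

80640

Place the 7 others and the Ivy-Lena pair as 8 objects in a line; the pair has 2 internal arrangements.
So the count is 2·(8)! = 80640.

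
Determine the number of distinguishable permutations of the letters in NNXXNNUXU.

1260

Letter multiplicities in NNXXNNUXU: N×4, U×2, X×3.
The number of distinct arrangements is 9!/(4!·3!·2!) = 362880/288 = 1260.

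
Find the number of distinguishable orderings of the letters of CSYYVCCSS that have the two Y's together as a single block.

Treat the 2 copies of Y as a single block. The multiset to arrange is then {YY, C, C, C, S, S, S, V}, 8 items in all.
That gives (8)!/(3!·3!) = 1120 arrangements.

1120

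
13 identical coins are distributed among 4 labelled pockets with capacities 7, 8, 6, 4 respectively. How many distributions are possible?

225

By stars and bars, unrestricted non-negative solutions to x_1+…+x_4 = 13 number C(13+3,3) = 560.
Subtract solutions that violate a single cap (substitute x_i' = x_i − (cap_i+1)): x_1 ≥ 8 gives C(8,3) = 56; x_2 ≥ 9 gives C(7,3) = 35; x_3 ≥ 7 gives C(9,3) = 84; x_4 ≥ 5 gives C(11,3) = 165. Together 340.
Add back pairs where two caps are both exceeded: 0 + 0 + 1 + 0 + 0 + 4 = 5.
By inclusion–exclusion the count is 560 − 340 + 5 = 225.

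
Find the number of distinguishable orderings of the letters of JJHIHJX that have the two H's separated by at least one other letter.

Total arrangements of JJHIHJX: 7!/(3!·2!) = 420.
Arrangements with the H's together: treat HH as one letter, giving (6)!/(3!) = 120.
Hence 420 − 120 = 300.

300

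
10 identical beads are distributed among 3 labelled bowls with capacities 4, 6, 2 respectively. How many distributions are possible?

By stars and bars, unrestricted non-negative solutions to x_1+…+x_3 = 10 number C(10+2,2) = 66.
Subtract solutions that violate a single cap (substitute x_i' = x_i − (cap_i+1)): x_1 ≥ 5 gives C(7,2) = 21; x_2 ≥ 7 gives C(5,2) = 10; x_3 ≥ 3 gives C(9,2) = 36. Together 67.
Add back pairs where two caps are both exceeded: 0 + 6 + 1 = 7.
By inclusion–exclusion the count is 66 − 67 + 7 = 6.

6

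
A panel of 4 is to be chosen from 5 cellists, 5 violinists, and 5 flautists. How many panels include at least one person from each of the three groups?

Unrestricted: C(15,4) = 1365 ways to pick any 4 of the 15.
Subtract selections that omit an entire group: no cellists → C(10,4) = 210; no violinists → C(10,4) = 210; no flautists → C(10,4) = 210.
Add back selections omitting two groups (i.e. drawn from a single group): C(5,4) + C(5,4) + C(5,4) = 15.
By inclusion–exclusion: 1365 − 630 + 15 = 750.

750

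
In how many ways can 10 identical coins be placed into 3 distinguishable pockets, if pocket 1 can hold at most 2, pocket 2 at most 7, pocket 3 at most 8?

21

Ignoring the caps, the number of non-negative solutions to x_1+…+x_3 = 10 is C(12,2) = 66.
Subtract solutions that violate a single cap (substitute x_i' = x_i − (cap_i+1)): x_1 ≥ 3 gives C(9,2) = 36; x_2 ≥ 8 gives C(4,2) = 6; x_3 ≥ 9 gives C(3,2) = 3. Together 45.
No two caps can be exceeded simultaneously, so the pair terms are all 0.
By inclusion–exclusion the count is 66 − 45 + 0 = 21.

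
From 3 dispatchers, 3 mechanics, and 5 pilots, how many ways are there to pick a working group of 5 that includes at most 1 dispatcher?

266

Split by how many dispatchers are chosen (0 through 1).
Sum: C(3,0)·C(8,5) + C(3,1)·C(8,4) = 56 + 210 = 266.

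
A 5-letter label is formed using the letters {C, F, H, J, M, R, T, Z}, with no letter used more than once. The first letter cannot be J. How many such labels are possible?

The first letter has 8−1 = 7 choices (anything except J).
The remaining 4 letters are filled from the other 7 symbols without repetition: 7 × 6 × 5 × 4 = 840.
Total: 7 × 840 = 5880.

5880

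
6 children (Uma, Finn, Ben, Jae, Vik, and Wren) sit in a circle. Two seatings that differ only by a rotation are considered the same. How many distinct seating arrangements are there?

120

Seat Uma anywhere (absorbing the rotational symmetry), then permute the other 5: (5)! = 120.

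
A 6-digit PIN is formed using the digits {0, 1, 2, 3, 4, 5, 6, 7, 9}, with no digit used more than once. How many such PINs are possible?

Choose and order 6 of the 9 symbols: the first digit has 9 options, the next 8, and so on down to 4.
9 × 8 × 7 × 6 × 5 × 4 = 60480.

60480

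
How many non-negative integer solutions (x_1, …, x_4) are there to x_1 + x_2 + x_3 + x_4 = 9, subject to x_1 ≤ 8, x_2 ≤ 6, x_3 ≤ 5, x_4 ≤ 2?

106

Without the upper bounds there are C(12,3) = 220 ways to split 9 among 4 variables.
Subtract solutions that violate a single cap (substitute x_i' = x_i − (cap_i+1)): x_1 ≥ 9 gives C(3,3) = 1; x_2 ≥ 7 gives C(5,3) = 10; x_3 ≥ 6 gives C(6,3) = 20; x_4 ≥ 3 gives C(9,3) = 84. Together 115.
Add back pairs where two caps are both exceeded: 0 + 0 + 0 + 0 + 0 + 1 = 1.
By inclusion–exclusion the count is 220 − 115 + 1 = 106.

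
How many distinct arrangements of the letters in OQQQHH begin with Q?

30

With the first slot taken by Q, it remains to arrange the other 5 letters (OQQHH).
Those 5 letters have H appearing twice and Q appearing twice, giving (5)!/(2!·2!) = 30.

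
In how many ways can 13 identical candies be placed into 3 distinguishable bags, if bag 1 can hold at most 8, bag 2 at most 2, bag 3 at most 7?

12

By stars and bars, unrestricted non-negative solutions to x_1+…+x_3 = 13 number C(13+2,2) = 105.
Subtract solutions that violate a single cap (substitute x_i' = x_i − (cap_i+1)): x_1 ≥ 9 gives C(6,2) = 15; x_2 ≥ 3 gives C(12,2) = 66; x_3 ≥ 8 gives C(7,2) = 21. Together 102.
Add back pairs where two caps are both exceeded: 3 + 0 + 6 = 9.
By inclusion–exclusion the count is 105 − 102 + 9 = 12.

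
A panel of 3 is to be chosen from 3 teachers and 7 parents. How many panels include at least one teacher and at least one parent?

Total 3-person selections from all 10: C(10,3) = 120.
Selections missing a whole group: no teachers → C(7,3) = 35; no parents → C(3,3) = 1.
Both groups omitted at once is impossible, so 120 − 36 = 84.

84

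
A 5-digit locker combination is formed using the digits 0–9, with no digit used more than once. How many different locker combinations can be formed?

Choose and order 5 of the 10 symbols: the first digit has 10 options, the next 9, and so on down to 6.
That product is 10 × 9 × 8 × 7 × 6 = 30240.

30240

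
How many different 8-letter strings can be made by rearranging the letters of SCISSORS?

1680

The 8 letters of SCISSORS have repeats: S appearing 4 times.
So there are 8! / (4!) = 1680 distinguishable arrangements.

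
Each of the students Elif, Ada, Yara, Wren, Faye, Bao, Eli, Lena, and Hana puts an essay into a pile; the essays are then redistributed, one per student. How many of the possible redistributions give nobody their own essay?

133496

Count assignments avoiding every fixed point. For any j of the 9 students fixed to their own essay, the other 9−j can be arranged in (9−j)! ways.
By inclusion–exclusion this is Σ_{j=0}^{9} (−1)^j C(9,j)·(9−j)!.
Computing: 362880 − 362880 + 181440 − 60480 + 15120 − 3024 + 504 − 72 + 9 − 1 = 133496.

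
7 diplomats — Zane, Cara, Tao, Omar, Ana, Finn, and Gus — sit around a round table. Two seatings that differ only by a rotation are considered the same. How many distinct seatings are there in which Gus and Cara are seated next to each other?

240

Treat {Gus, Cara} as one unit (2 internal orders) and seat the resulting 6 units around the table: (5)! circular arrangements.
So 2 × (5)! = 2 × 120 = 240.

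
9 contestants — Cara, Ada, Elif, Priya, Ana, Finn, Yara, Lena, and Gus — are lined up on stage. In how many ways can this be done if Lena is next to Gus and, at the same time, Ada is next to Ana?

Treat {Lena,Gus} as one block (2 orders) and {Ada,Ana} as another (2 orders).
That leaves 7 units to arrange: 2 × 2 × 7! = 4 × 5040 = 20160.

20160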